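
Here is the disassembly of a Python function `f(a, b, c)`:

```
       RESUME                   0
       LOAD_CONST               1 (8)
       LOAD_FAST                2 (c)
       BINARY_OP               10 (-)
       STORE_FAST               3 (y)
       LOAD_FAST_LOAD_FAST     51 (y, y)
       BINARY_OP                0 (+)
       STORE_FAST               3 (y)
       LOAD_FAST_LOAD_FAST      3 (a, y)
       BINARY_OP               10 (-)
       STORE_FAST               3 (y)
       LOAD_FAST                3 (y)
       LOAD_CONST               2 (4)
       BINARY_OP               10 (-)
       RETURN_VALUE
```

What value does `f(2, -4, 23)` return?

LOAD_CONST → push 8. Stack: [8]
LOAD_FAST c → push 23. Stack: [8, 23]
BINARY_OP - → 8 - 23 = -15. Stack: [-15]
STORE_FAST y → y=-15. Stack: []
LOAD_FAST_LOAD_FAST y,y → push -15,-15. Stack: [-15, -15]
BINARY_OP + → -15 + -15 = -30. Stack: [-30]
STORE_FAST y → y=-30. Stack: []
LOAD_FAST_LOAD_FAST a,y → push 2,-30. Stack: [2, -30]
BINARY_OP - → 2 - -30 = 32. Stack: [32]
STORE_FAST y → y=32. Stack: []
LOAD_FAST y → push 32. Stack: [32]
LOAD_CONST → push 4. Stack: [32, 4]
BINARY_OP - → 32 - 4 = 28. Stack: [28]
RETURN_VALUE → return 28.

28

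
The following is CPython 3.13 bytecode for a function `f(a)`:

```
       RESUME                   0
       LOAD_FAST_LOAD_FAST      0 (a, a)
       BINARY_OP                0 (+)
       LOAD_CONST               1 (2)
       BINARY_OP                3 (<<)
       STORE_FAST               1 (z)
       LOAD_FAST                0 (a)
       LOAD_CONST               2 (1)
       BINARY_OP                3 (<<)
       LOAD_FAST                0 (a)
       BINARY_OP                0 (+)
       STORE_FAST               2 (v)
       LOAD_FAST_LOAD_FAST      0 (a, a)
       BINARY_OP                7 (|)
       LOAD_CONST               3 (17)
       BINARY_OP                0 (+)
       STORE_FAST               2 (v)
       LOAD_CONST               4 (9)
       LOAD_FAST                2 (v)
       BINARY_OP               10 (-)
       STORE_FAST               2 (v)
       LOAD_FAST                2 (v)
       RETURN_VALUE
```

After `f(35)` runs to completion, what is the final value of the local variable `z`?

280

LOAD_FAST_LOAD_FAST a,a → push 35,35. Stack: [35, 35]
BINARY_OP + → 35 + 35 = 70. Stack: [70]
LOAD_CONST → push 2. Stack: [70, 2]
BINARY_OP << → 70 << 2 = 280. Stack: [280]
STORE_FAST z → z=280. Stack: []
LOAD_FAST a → push 35. Stack: [35]
LOAD_CONST → push 1. Stack: [35, 1]
BINARY_OP << → 35 << 1 = 70. Stack: [70]
LOAD_FAST a → push 35. Stack: [70, 35]
BINARY_OP + → 70 + 35 = 105. Stack: [105]
STORE_FAST v → v=105. Stack: []
LOAD_FAST_LOAD_FAST a,a → push 35,35. Stack: [35, 35]
BINARY_OP | → 35 | 35 = 35. Stack: [35]
LOAD_CONST → push 17. Stack: [35, 17]
BINARY_OP + → 35 + 17 = 52. Stack: [52]
STORE_FAST v → v=52. Stack: []
LOAD_CONST → push 9. Stack: [9]
LOAD_FAST v → push 52. Stack: [9, 52]
BINARY_OP - → 9 - 52 = -43. Stack: [-43]
STORE_FAST v → v=-43. Stack: []
LOAD_FAST v → push -43. Stack: [-43]
RETURN_VALUE → return -43.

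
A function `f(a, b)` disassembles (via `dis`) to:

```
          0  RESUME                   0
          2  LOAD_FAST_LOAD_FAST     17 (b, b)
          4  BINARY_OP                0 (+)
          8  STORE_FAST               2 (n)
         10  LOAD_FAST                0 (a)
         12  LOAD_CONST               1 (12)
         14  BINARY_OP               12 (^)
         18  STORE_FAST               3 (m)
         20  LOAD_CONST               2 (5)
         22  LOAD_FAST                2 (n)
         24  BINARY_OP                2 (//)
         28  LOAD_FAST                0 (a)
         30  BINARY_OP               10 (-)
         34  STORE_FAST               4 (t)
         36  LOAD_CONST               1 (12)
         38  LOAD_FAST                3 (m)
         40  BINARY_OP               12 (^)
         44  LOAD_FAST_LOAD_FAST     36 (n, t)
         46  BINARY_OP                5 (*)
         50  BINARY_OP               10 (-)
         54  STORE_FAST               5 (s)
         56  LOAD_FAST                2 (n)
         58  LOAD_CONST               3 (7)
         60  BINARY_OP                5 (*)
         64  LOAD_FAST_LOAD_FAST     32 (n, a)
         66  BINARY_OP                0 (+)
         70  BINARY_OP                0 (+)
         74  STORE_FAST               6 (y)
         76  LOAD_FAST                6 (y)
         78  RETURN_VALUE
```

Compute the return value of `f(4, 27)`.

LOAD_FAST_LOAD_FAST b,b → push 27,27. Stack: [27, 27]
BINARY_OP + → 27 + 27 = 54. Stack: [54]
STORE_FAST n → n=54. Stack: []
LOAD_FAST a → push 4. Stack: [4]
LOAD_CONST → push 12. Stack: [4, 12]
BINARY_OP ^ → 4 ^ 12 = 8. Stack: [8]
STORE_FAST m → m=8. Stack: []
LOAD_CONST → push 5. Stack: [5]
LOAD_FAST n → push 54. Stack: [5, 54]
BINARY_OP // → 5 // 54 = 0. Stack: [0]
LOAD_FAST a → push 4. Stack: [0, 4]
BINARY_OP - → 0 - 4 = -4. Stack: [-4]
STORE_FAST t → t=-4. Stack: []
LOAD_CONST → push 12. Stack: [12]
LOAD_FAST m → push 8. Stack: [12, 8]
BINARY_OP ^ → 12 ^ 8 = 4. Stack: [4]
LOAD_FAST_LOAD_FAST n,t → push 54,-4. Stack: [4, 54, -4]
BINARY_OP * → 54 * -4 = -216. Stack: [4, -216]
BINARY_OP - → 4 - -216 = 220. Stack: [220]
STORE_FAST s → s=220. Stack: []
LOAD_FAST n → push 54. Stack: [54]
LOAD_CONST → push 7. Stack: [54, 7]
BINARY_OP * → 54 * 7 = 378. Stack: [378]
LOAD_FAST_LOAD_FAST n,a → push 54,4. Stack: [378, 54, 4]
BINARY_OP + → 54 + 4 = 58. Stack: [378, 58]
BINARY_OP + → 378 + 58 = 436. Stack: [436]
STORE_FAST y → y=436. Stack: []
LOAD_FAST y → push 436. Stack: [436]
RETURN_VALUE → return 436.

436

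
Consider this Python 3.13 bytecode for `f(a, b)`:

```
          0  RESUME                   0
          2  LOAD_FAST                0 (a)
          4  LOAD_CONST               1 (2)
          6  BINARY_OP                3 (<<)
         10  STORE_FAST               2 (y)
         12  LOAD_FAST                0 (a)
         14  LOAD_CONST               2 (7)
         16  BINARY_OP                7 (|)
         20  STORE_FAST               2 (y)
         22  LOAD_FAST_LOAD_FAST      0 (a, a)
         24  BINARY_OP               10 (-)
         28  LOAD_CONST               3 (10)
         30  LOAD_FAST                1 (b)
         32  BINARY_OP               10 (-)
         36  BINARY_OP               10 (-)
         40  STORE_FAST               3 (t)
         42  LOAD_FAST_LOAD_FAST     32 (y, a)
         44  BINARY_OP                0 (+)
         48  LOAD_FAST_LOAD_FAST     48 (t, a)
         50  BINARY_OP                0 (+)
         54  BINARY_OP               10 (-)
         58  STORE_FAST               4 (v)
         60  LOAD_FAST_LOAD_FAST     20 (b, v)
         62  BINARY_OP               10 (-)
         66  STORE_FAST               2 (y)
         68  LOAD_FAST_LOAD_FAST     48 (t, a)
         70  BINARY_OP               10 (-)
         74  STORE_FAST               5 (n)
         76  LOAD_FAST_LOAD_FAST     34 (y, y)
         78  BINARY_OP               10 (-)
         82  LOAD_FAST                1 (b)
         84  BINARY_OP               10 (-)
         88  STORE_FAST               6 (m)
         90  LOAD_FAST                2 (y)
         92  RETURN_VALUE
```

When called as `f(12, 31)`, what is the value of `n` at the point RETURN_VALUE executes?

LOAD_FAST a → push 12. Stack: [12]
LOAD_CONST → push 2. Stack: [12, 2]
BINARY_OP << → 12 << 2 = 48. Stack: [48]
STORE_FAST y → y=48. Stack: []
LOAD_FAST a → push 12. Stack: [12]
LOAD_CONST → push 7. Stack: [12, 7]
BINARY_OP | → 12 | 7 = 15. Stack: [15]
STORE_FAST y → y=15. Stack: []
LOAD_FAST_LOAD_FAST a,a → push 12,12. Stack: [12, 12]
BINARY_OP - → 12 - 12 = 0. Stack: [0]
LOAD_CONST → push 10. Stack: [0, 10]
LOAD_FAST b → push 31. Stack: [0, 10, 31]
BINARY_OP - → 10 - 31 = -21. Stack: [0, -21]
BINARY_OP - → 0 - -21 = 21. Stack: [21]
STORE_FAST t → t=21. Stack: []
LOAD_FAST_LOAD_FAST y,a → push 15,12. Stack: [15, 12]
BINARY_OP + → 15 + 12 = 27. Stack: [27]
LOAD_FAST_LOAD_FAST t,a → push 21,12. Stack: [27, 21, 12]
BINARY_OP + → 21 + 12 = 33. Stack: [27, 33]
BINARY_OP - → 27 - 33 = -6. Stack: [-6]
STORE_FAST v → v=-6. Stack: []
LOAD_FAST_LOAD_FAST b,v → push 31,-6. Stack: [31, -6]
BINARY_OP - → 31 - -6 = 37. Stack: [37]
STORE_FAST y → y=37. Stack: []
LOAD_FAST_LOAD_FAST t,a → push 21,12. Stack: [21, 12]
BINARY_OP - → 21 - 12 = 9. Stack: [9]
STORE_FAST n → n=9. Stack: []
LOAD_FAST_LOAD_FAST y,y → push 37,37. Stack: [37, 37]
BINARY_OP - → 37 - 37 = 0. Stack: [0]
LOAD_FAST b → push 31. Stack: [0, 31]
BINARY_OP - → 0 - 31 = -31. Stack: [-31]
STORE_FAST m → m=-31. Stack: []
LOAD_FAST y → push 37. Stack: [37]
RETURN_VALUE → return 37.

9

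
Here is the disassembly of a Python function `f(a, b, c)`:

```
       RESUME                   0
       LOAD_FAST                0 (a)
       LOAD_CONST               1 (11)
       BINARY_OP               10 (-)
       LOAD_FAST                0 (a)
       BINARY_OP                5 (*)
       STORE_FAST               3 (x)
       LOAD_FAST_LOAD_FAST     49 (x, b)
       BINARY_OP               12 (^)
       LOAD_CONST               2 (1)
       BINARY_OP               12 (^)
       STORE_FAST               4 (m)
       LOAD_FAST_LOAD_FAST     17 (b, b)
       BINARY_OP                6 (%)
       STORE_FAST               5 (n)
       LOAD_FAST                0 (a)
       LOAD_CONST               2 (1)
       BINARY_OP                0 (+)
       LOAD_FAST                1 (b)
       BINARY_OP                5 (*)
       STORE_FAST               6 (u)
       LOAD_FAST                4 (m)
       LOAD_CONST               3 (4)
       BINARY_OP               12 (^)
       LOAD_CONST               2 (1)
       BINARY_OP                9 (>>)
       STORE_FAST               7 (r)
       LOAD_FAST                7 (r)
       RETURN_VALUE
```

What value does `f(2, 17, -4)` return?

LOAD_FAST a → push 2. Stack: [2]
LOAD_CONST → push 11. Stack: [2, 11]
BINARY_OP - → 2 - 11 = -9. Stack: [-9]
LOAD_FAST a → push 2. Stack: [-9, 2]
BINARY_OP * → -9 * 2 = -18. Stack: [-18]
STORE_FAST x → x=-18. Stack: []
LOAD_FAST_LOAD_FAST x,b → push -18,17. Stack: [-18, 17]
BINARY_OP ^ → -18 ^ 17 = -1. Stack: [-1]
LOAD_CONST → push 1. Stack: [-1, 1]
BINARY_OP ^ → -1 ^ 1 = -2. Stack: [-2]
STORE_FAST m → m=-2. Stack: []
LOAD_FAST_LOAD_FAST b,b → push 17,17. Stack: [17, 17]
BINARY_OP % → 17 % 17 = 0. Stack: [0]
STORE_FAST n → n=0. Stack: []
LOAD_FAST a → push 2. Stack: [2]
LOAD_CONST → push 1. Stack: [2, 1]
BINARY_OP + → 2 + 1 = 3. Stack: [3]
LOAD_FAST b → push 17. Stack: [3, 17]
BINARY_OP * → 3 * 17 = 51. Stack: [51]
STORE_FAST u → u=51. Stack: []
LOAD_FAST m → push -2. Stack: [-2]
LOAD_CONST → push 4. Stack: [-2, 4]
BINARY_OP ^ → -2 ^ 4 = -6. Stack: [-6]
LOAD_CONST → push 1. Stack: [-6, 1]
BINARY_OP >> → -6 >> 1 = -3. Stack: [-3]
STORE_FAST r → r=-3. Stack: []
LOAD_FAST r → push -3. Stack: [-3]
RETURN_VALUE → return -3.

-3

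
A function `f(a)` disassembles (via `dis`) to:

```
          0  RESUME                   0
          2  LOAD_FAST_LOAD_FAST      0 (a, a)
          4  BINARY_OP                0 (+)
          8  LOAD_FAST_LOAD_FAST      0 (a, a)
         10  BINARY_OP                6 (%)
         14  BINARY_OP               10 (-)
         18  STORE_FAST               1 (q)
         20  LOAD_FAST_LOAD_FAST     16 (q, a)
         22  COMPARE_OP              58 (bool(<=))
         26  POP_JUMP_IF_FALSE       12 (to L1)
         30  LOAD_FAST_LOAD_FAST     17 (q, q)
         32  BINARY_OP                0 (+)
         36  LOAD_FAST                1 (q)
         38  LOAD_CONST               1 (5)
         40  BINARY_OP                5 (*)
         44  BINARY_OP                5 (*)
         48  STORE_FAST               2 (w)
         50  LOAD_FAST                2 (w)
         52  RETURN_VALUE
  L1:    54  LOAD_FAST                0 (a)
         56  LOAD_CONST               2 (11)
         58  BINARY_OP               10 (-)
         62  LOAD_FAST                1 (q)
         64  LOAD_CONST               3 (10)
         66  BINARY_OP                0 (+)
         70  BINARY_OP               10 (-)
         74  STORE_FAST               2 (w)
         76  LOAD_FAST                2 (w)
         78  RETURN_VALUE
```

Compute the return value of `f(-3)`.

LOAD_FAST_LOAD_FAST a,a → push -3,-3. Stack: [-3, -3]
BINARY_OP + → -3 + -3 = -6. Stack: [-6]
LOAD_FAST_LOAD_FAST a,a → push -3,-3. Stack: [-6, -3, -3]
BINARY_OP % → -3 % -3 = 0. Stack: [-6, 0]
BINARY_OP - → -6 - 0 = -6. Stack: [-6]
STORE_FAST q → q=-6. Stack: []
LOAD_FAST_LOAD_FAST q,a → push -6,-3. Stack: [-6, -3]
COMPARE_OP bool(<=) → -6 vs -3 = True. Stack: [True]
POP_JUMP_IF_FALSE → pop True; no jump. Stack: []
LOAD_FAST_LOAD_FAST q,q → push -6,-6. Stack: [-6, -6]
BINARY_OP + → -6 + -6 = -12. Stack: [-12]
LOAD_FAST q → push -6. Stack: [-12, -6]
LOAD_CONST → push 5. Stack: [-12, -6, 5]
BINARY_OP * → -6 * 5 = -30. Stack: [-12, -30]
BINARY_OP * → -12 * -30 = 360. Stack: [360]
STORE_FAST w → w=360. Stack: []
LOAD_FAST w → push 360. Stack: [360]
RETURN_VALUE → return 360.

360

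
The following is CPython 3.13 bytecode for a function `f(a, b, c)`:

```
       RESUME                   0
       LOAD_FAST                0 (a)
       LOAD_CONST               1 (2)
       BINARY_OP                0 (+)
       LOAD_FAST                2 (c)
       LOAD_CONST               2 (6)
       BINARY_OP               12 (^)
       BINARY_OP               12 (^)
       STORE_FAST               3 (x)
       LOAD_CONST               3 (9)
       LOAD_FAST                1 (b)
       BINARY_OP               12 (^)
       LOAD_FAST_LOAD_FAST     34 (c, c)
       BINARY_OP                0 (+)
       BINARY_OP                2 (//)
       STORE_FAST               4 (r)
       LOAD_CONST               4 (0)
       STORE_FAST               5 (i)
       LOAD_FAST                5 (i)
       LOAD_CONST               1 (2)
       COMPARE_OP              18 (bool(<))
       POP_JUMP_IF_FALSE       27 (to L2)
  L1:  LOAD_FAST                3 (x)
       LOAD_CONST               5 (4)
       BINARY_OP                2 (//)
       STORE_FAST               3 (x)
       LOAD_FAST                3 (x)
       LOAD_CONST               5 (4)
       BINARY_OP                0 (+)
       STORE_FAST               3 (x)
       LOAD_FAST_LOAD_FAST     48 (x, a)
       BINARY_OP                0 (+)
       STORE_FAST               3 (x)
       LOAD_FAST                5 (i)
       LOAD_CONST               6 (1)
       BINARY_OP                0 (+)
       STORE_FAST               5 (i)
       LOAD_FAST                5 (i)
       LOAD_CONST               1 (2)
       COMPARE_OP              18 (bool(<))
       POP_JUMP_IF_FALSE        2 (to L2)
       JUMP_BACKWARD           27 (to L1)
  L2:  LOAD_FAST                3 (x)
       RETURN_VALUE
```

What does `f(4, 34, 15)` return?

LOAD_FAST a → push 4. Stack: [4]
LOAD_CONST → push 2. Stack: [4, 2]
BINARY_OP + → 4 + 2 = 6. Stack: [6]
LOAD_FAST c → push 15. Stack: [6, 15]
LOAD_CONST → push 6. Stack: [6, 15, 6]
BINARY_OP ^ → 15 ^ 6 = 9. Stack: [6, 9]
BINARY_OP ^ → 6 ^ 9 = 15. Stack: [15]
STORE_FAST x → x=15. Stack: []
LOAD_CONST → push 9. Stack: [9]
LOAD_FAST b → push 34. Stack: [9, 34]
BINARY_OP ^ → 9 ^ 34 = 43. Stack: [43]
LOAD_FAST_LOAD_FAST c,c → push 15,15. Stack: [43, 15, 15]
BINARY_OP + → 15 + 15 = 30. Stack: [43, 30]
BINARY_OP // → 43 // 30 = 1. Stack: [1]
STORE_FAST r → r=1. Stack: []
LOAD_CONST → push 0. Stack: [0]
STORE_FAST i → i=0. Stack: []
LOAD_FAST i → push 0. Stack: [0]
LOAD_CONST → push 2. Stack: [0, 2]
COMPARE_OP bool(<) → 0 vs 2 = True. Stack: [True]
POP_JUMP_IF_FALSE → pop True; no jump. Stack: []
LOAD_FAST x → push 15. Stack: [15]
LOAD_CONST → push 4. Stack: [15, 4]
BINARY_OP // → 15 // 4 = 3. Stack: [3]
STORE_FAST x → x=3. Stack: []
LOAD_FAST x → push 3. Stack: [3]
LOAD_CONST → push 4. Stack: [3, 4]
BINARY_OP + → 3 + 4 = 7. Stack: [7]
STORE_FAST x → x=7. Stack: []
LOAD_FAST_LOAD_FAST x,a → push 7,4. Stack: [7, 4]
BINARY_OP + → 7 + 4 = 11. Stack: [11]
STORE_FAST x → x=11. Stack: []
LOAD_FAST i → push 0. Stack: [0]
LOAD_CONST → push 1. Stack: [0, 1]
BINARY_OP + → 0 + 1 = 1. Stack: [1]
STORE_FAST i → i=1. Stack: []
LOAD_FAST i → push 1. Stack: [1]
LOAD_CONST → push 2. Stack: [1, 2]
COMPARE_OP bool(<) → 1 vs 2 = True. Stack: [True]
POP_JUMP_IF_FALSE → pop True; no jump. Stack: []
LOAD_FAST x → push 11. Stack: [11]
LOAD_CONST → push 4. Stack: [11, 4]
BINARY_OP // → 11 // 4 = 2. Stack: [2]
STORE_FAST x → x=2. Stack: []
LOAD_FAST x → push 2. Stack: [2]
LOAD_CONST → push 4. Stack: [2, 4]
BINARY_OP + → 2 + 4 = 6. Stack: [6]
STORE_FAST x → x=6. Stack: []
LOAD_FAST_LOAD_FAST x,a → push 6,4. Stack: [6, 4]
BINARY_OP + → 6 + 4 = 10. Stack: [10]
STORE_FAST x → x=10. Stack: []
LOAD_FAST i → push 1. Stack: [1]
LOAD_CONST → push 1. Stack: [1, 1]
BINARY_OP + → 1 + 1 = 2. Stack: [2]
STORE_FAST i → i=2. Stack: []
LOAD_FAST i → push 2. Stack: [2]
LOAD_CONST → push 2. Stack: [2, 2]
COMPARE_OP bool(<) → 2 vs 2 = False. Stack: [False]
POP_JUMP_IF_FALSE → pop False; jump. Stack: []
LOAD_FAST x → push 10. Stack: [10]
RETURN_VALUE → return 10.

10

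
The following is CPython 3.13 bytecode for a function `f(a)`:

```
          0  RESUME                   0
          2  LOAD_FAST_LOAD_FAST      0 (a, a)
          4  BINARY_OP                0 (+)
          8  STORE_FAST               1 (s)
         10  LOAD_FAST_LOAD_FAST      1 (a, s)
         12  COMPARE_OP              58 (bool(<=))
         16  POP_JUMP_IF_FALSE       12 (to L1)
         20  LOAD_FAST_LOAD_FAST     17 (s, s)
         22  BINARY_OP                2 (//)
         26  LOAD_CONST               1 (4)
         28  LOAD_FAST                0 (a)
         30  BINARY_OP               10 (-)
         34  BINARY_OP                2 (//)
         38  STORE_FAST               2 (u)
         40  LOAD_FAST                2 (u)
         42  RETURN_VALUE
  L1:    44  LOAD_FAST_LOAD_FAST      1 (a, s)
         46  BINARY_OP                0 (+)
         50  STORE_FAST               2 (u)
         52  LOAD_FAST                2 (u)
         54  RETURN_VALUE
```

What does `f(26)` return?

-1

LOAD_FAST_LOAD_FAST a,a → push 26,26. Stack: [26, 26]
BINARY_OP + → 26 + 26 = 52. Stack: [52]
STORE_FAST s → s=52. Stack: []
LOAD_FAST_LOAD_FAST a,s → push 26,52. Stack: [26, 52]
COMPARE_OP bool(<=) → 26 vs 52 = True. Stack: [True]
POP_JUMP_IF_FALSE → pop True; no jump. Stack: []
LOAD_FAST_LOAD_FAST s,s → push 52,52. Stack: [52, 52]
BINARY_OP // → 52 // 52 = 1. Stack: [1]
LOAD_CONST → push 4. Stack: [1, 4]
LOAD_FAST a → push 26. Stack: [1, 4, 26]
BINARY_OP - → 4 - 26 = -22. Stack: [1, -22]
BINARY_OP // → 1 // -22 = -1. Stack: [-1]
STORE_FAST u → u=-1. Stack: []
LOAD_FAST u → push -1. Stack: [-1]
RETURN_VALUE → return -1.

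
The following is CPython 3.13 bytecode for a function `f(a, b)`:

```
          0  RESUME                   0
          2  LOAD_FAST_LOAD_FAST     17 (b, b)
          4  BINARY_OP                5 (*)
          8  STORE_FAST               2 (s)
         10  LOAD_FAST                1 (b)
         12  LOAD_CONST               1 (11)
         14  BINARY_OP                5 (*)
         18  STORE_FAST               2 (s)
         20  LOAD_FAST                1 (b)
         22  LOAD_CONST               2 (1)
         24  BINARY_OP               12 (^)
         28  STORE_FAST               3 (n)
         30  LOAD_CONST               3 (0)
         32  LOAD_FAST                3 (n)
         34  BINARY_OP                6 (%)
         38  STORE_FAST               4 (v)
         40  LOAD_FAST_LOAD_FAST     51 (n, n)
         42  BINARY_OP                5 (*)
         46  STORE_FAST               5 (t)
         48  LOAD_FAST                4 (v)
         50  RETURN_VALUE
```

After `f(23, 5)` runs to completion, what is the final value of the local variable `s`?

55

LOAD_FAST_LOAD_FAST b,b → push 5,5. Stack: [5, 5]
BINARY_OP * → 5 * 5 = 25. Stack: [25]
STORE_FAST s → s=25. Stack: []
LOAD_FAST b → push 5. Stack: [5]
LOAD_CONST → push 11. Stack: [5, 11]
BINARY_OP * → 5 * 11 = 55. Stack: [55]
STORE_FAST s → s=55. Stack: []
LOAD_FAST b → push 5. Stack: [5]
LOAD_CONST → push 1. Stack: [5, 1]
BINARY_OP ^ → 5 ^ 1 = 4. Stack: [4]
STORE_FAST n → n=4. Stack: []
LOAD_CONST → push 0. Stack: [0]
LOAD_FAST n → push 4. Stack: [0, 4]
BINARY_OP % → 0 % 4 = 0. Stack: [0]
STORE_FAST v → v=0. Stack: []
LOAD_FAST_LOAD_FAST n,n → push 4,4. Stack: [4, 4]
BINARY_OP * → 4 * 4 = 16. Stack: [16]
STORE_FAST t → t=16. Stack: []
LOAD_FAST v → push 0. Stack: [0]
RETURN_VALUE → return 0.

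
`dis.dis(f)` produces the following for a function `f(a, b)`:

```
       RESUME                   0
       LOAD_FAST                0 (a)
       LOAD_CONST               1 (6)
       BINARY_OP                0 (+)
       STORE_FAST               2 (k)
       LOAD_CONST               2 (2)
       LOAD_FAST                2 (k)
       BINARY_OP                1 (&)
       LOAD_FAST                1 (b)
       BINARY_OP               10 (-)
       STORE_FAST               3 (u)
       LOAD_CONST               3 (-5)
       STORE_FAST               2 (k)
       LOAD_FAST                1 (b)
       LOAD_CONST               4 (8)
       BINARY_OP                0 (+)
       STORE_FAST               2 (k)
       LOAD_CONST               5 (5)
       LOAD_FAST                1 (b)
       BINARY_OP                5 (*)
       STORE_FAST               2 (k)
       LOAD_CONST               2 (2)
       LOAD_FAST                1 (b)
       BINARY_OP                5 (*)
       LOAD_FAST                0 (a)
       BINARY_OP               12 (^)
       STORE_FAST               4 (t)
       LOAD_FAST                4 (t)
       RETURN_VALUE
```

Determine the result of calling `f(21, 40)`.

69

LOAD_FAST a → push 21. Stack: [21]
LOAD_CONST → push 6. Stack: [21, 6]
BINARY_OP + → 21 + 6 = 27. Stack: [27]
STORE_FAST k → k=27. Stack: []
LOAD_CONST → push 2. Stack: [2]
LOAD_FAST k → push 27. Stack: [2, 27]
BINARY_OP & → 2 & 27 = 2. Stack: [2]
LOAD_FAST b → push 40. Stack: [2, 40]
BINARY_OP - → 2 - 40 = -38. Stack: [-38]
STORE_FAST u → u=-38. Stack: []
LOAD_CONST → push -5. Stack: [-5]
STORE_FAST k → k=-5. Stack: []
LOAD_FAST b → push 40. Stack: [40]
LOAD_CONST → push 8. Stack: [40, 8]
BINARY_OP + → 40 + 8 = 48. Stack: [48]
STORE_FAST k → k=48. Stack: []
LOAD_CONST → push 5. Stack: [5]
LOAD_FAST b → push 40. Stack: [5, 40]
BINARY_OP * → 5 * 40 = 200. Stack: [200]
STORE_FAST k → k=200. Stack: []
LOAD_CONST → push 2. Stack: [2]
LOAD_FAST b → push 40. Stack: [2, 40]
BINARY_OP * → 2 * 40 = 80. Stack: [80]
LOAD_FAST a → push 21. Stack: [80, 21]
BINARY_OP ^ → 80 ^ 21 = 69. Stack: [69]
STORE_FAST t → t=69. Stack: []
LOAD_FAST t → push 69. Stack: [69]
RETURN_VALUE → return 69.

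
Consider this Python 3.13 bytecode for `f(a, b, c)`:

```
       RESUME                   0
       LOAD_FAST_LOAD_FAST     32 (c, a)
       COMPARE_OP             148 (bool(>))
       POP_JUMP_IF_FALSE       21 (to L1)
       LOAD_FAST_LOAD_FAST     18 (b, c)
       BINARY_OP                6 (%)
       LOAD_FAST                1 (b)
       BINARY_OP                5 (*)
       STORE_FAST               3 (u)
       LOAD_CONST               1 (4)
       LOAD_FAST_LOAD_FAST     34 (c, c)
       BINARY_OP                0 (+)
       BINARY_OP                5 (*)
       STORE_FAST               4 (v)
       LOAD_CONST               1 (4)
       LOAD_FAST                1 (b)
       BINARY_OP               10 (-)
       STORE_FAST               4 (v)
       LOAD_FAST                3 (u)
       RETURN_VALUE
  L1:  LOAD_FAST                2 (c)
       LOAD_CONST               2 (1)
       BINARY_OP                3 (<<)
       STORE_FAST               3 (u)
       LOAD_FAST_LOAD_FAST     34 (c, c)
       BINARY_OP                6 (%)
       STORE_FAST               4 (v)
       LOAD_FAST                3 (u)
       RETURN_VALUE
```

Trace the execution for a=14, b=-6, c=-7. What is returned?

-14

LOAD_FAST_LOAD_FAST c,a → push -7,14. Stack: [-7, 14]
COMPARE_OP bool(>) → -7 vs 14 = False. Stack: [False]
POP_JUMP_IF_FALSE → pop False; jump. Stack: []
LOAD_FAST c → push -7. Stack: [-7]
LOAD_CONST → push 1. Stack: [-7, 1]
BINARY_OP << → -7 << 1 = -14. Stack: [-14]
STORE_FAST u → u=-14. Stack: []
LOAD_FAST_LOAD_FAST c,c → push -7,-7. Stack: [-7, -7]
BINARY_OP % → -7 % -7 = 0. Stack: [0]
STORE_FAST v → v=0. Stack: []
LOAD_FAST u → push -14. Stack: [-14]
RETURN_VALUE → return -14.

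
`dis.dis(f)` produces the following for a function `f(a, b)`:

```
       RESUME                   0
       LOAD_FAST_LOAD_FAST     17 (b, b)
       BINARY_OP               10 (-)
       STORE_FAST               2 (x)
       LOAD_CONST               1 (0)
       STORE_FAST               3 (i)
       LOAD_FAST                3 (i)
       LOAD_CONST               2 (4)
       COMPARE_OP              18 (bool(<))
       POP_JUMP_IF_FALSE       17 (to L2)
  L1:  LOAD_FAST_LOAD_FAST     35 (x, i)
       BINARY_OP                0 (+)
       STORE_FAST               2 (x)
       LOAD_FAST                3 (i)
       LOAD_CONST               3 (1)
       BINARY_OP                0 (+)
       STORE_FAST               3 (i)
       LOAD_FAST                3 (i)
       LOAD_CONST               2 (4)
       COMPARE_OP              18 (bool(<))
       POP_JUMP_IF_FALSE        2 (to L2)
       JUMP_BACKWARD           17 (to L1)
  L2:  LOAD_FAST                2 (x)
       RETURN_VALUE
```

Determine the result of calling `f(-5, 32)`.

6

LOAD_FAST_LOAD_FAST b,b → push 32,32. Stack: [32, 32]
BINARY_OP - → 32 - 32 = 0. Stack: [0]
STORE_FAST x → x=0. Stack: []
LOAD_CONST → push 0. Stack: [0]
STORE_FAST i → i=0. Stack: []
LOAD_FAST i → push 0. Stack: [0]
LOAD_CONST → push 4. Stack: [0, 4]
COMPARE_OP bool(<) → 0 vs 4 = True. Stack: [True]
POP_JUMP_IF_FALSE → pop True; no jump. Stack: []
LOAD_FAST_LOAD_FAST x,i → push 0,0. Stack: [0, 0]
BINARY_OP + → 0 + 0 = 0. Stack: [0]
STORE_FAST x → x=0. Stack: []
LOAD_FAST i → push 0. Stack: [0]
LOAD_CONST → push 1. Stack: [0, 1]
BINARY_OP + → 0 + 1 = 1. Stack: [1]
STORE_FAST i → i=1. Stack: []
LOAD_FAST i → push 1. Stack: [1]
LOAD_CONST → push 4. Stack: [1, 4]
COMPARE_OP bool(<) → 1 vs 4 = True. Stack: [True]
POP_JUMP_IF_FALSE → pop True; no jump. Stack: []
LOAD_FAST_LOAD_FAST x,i → push 0,1. Stack: [0, 1]
BINARY_OP + → 0 + 1 = 1. Stack: [1]
STORE_FAST x → x=1. Stack: []
LOAD_FAST i → push 1. Stack: [1]
LOAD_CONST → push 1. Stack: [1, 1]
BINARY_OP + → 1 + 1 = 2. Stack: [2]
STORE_FAST i → i=2. Stack: []
LOAD_FAST i → push 2. Stack: [2]
LOAD_CONST → push 4. Stack: [2, 4]
COMPARE_OP bool(<) → 2 vs 4 = True. Stack: [True]
POP_JUMP_IF_FALSE → pop True; no jump. Stack: []
LOAD_FAST_LOAD_FAST x,i → push 1,2. Stack: [1, 2]
BINARY_OP + → 1 + 2 = 3. Stack: [3]
STORE_FAST x → x=3. Stack: []
LOAD_FAST i → push 2. Stack: [2]
LOAD_CONST → push 1. Stack: [2, 1]
BINARY_OP + → 2 + 1 = 3. Stack: [3]
STORE_FAST i → i=3. Stack: []
LOAD_FAST i → push 3. Stack: [3]
LOAD_CONST → push 4. Stack: [3, 4]
COMPARE_OP bool(<) → 3 vs 4 = True. Stack: [True]
POP_JUMP_IF_FALSE → pop True; no jump. Stack: []
LOAD_FAST_LOAD_FAST x,i → push 3,3. Stack: [3, 3]
BINARY_OP + → 3 + 3 = 6. Stack: [6]
STORE_FAST x → x=6. Stack: []
LOAD_FAST i → push 3. Stack: [3]
LOAD_CONST → push 1. Stack: [3, 1]
BINARY_OP + → 3 + 1 = 4. Stack: [4]
STORE_FAST i → i=4. Stack: []
LOAD_FAST i → push 4. Stack: [4]
LOAD_CONST → push 4. Stack: [4, 4]
COMPARE_OP bool(<) → 4 vs 4 = False. Stack: [False]
POP_JUMP_IF_FALSE → pop False; jump. Stack: []
LOAD_FAST x → push 6. Stack: [6]
RETURN_VALUE → return 6.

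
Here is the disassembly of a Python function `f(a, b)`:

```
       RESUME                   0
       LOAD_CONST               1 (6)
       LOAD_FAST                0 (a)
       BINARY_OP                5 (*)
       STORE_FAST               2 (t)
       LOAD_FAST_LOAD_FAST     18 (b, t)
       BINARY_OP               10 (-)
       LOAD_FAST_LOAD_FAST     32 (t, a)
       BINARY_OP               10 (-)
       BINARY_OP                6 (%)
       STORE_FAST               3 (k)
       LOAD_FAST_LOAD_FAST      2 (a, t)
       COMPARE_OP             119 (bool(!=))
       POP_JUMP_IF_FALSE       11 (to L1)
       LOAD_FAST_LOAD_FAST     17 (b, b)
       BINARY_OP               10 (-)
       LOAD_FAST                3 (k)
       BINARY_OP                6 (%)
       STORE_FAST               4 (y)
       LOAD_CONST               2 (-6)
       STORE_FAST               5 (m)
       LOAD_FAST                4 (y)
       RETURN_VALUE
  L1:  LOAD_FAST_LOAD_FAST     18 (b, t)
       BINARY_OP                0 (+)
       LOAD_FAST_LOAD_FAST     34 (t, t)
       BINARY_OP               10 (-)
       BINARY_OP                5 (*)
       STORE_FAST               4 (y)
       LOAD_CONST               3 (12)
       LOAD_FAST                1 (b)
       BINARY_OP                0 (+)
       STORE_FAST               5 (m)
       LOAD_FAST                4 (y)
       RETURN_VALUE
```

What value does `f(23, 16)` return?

LOAD_CONST → push 6. Stack: [6]
LOAD_FAST a → push 23. Stack: [6, 23]
BINARY_OP * → 6 * 23 = 138. Stack: [138]
STORE_FAST t → t=138. Stack: []
LOAD_FAST_LOAD_FAST b,t → push 16,138. Stack: [16, 138]
BINARY_OP - → 16 - 138 = -122. Stack: [-122]
LOAD_FAST_LOAD_FAST t,a → push 138,23. Stack: [-122, 138, 23]
BINARY_OP - → 138 - 23 = 115. Stack: [-122, 115]
BINARY_OP % → -122 % 115 = 108. Stack: [108]
STORE_FAST k → k=108. Stack: []
LOAD_FAST_LOAD_FAST a,t → push 23,138. Stack: [23, 138]
COMPARE_OP bool(!=) → 23 vs 138 = True. Stack: [True]
POP_JUMP_IF_FALSE → pop True; no jump. Stack: []
LOAD_FAST_LOAD_FAST b,b → push 16,16. Stack: [16, 16]
BINARY_OP - → 16 - 16 = 0. Stack: [0]
LOAD_FAST k → push 108. Stack: [0, 108]
BINARY_OP % → 0 % 108 = 0. Stack: [0]
STORE_FAST y → y=0. Stack: []
LOAD_CONST → push -6. Stack: [-6]
STORE_FAST m → m=-6. Stack: []
LOAD_FAST y → push 0. Stack: [0]
RETURN_VALUE → return 0.

0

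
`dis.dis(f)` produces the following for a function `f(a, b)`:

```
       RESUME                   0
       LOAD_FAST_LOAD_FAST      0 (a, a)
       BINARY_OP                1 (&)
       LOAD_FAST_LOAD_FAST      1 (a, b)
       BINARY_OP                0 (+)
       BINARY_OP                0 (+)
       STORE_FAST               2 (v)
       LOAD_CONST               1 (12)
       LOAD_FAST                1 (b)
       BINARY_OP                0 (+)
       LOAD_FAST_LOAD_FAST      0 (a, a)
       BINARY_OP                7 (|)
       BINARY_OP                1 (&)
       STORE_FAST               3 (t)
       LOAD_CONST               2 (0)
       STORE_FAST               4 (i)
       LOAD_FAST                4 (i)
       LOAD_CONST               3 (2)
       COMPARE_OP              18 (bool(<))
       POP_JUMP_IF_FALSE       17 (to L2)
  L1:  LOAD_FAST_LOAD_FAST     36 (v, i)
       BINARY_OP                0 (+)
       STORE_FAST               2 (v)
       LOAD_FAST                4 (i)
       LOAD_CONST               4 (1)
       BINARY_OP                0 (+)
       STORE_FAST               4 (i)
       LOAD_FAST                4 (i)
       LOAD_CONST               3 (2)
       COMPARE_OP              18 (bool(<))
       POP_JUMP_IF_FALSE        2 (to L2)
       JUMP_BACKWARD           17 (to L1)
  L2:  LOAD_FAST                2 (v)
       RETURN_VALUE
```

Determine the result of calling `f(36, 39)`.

112

LOAD_FAST_LOAD_FAST a,a → push 36,36. Stack: [36, 36]
BINARY_OP & → 36 & 36 = 36. Stack: [36]
LOAD_FAST_LOAD_FAST a,b → push 36,39. Stack: [36, 36, 39]
BINARY_OP + → 36 + 39 = 75. Stack: [36, 75]
BINARY_OP + → 36 + 75 = 111. Stack: [111]
STORE_FAST v → v=111. Stack: []
LOAD_CONST → push 12. Stack: [12]
LOAD_FAST b → push 39. Stack: [12, 39]
BINARY_OP + → 12 + 39 = 51. Stack: [51]
LOAD_FAST_LOAD_FAST a,a → push 36,36. Stack: [51, 36, 36]
BINARY_OP | → 36 | 36 = 36. Stack: [51, 36]
BINARY_OP & → 51 & 36 = 32. Stack: [32]
STORE_FAST t → t=32. Stack: []
LOAD_CONST → push 0. Stack: [0]
STORE_FAST i → i=0. Stack: []
LOAD_FAST i → push 0. Stack: [0]
LOAD_CONST → push 2. Stack: [0, 2]
COMPARE_OP bool(<) → 0 vs 2 = True. Stack: [True]
POP_JUMP_IF_FALSE → pop True; no jump. Stack: []
LOAD_FAST_LOAD_FAST v,i → push 111,0. Stack: [111, 0]
BINARY_OP + → 111 + 0 = 111. Stack: [111]
STORE_FAST v → v=111. Stack: []
LOAD_FAST i → push 0. Stack: [0]
LOAD_CONST → push 1. Stack: [0, 1]
BINARY_OP + → 0 + 1 = 1. Stack: [1]
STORE_FAST i → i=1. Stack: []
LOAD_FAST i → push 1. Stack: [1]
LOAD_CONST → push 2. Stack: [1, 2]
COMPARE_OP bool(<) → 1 vs 2 = True. Stack: [True]
POP_JUMP_IF_FALSE → pop True; no jump. Stack: []
LOAD_FAST_LOAD_FAST v,i → push 111,1. Stack: [111, 1]
BINARY_OP + → 111 + 1 = 112. Stack: [112]
STORE_FAST v → v=112. Stack: []
LOAD_FAST i → push 1. Stack: [1]
LOAD_CONST → push 1. Stack: [1, 1]
BINARY_OP + → 1 + 1 = 2. Stack: [2]
STORE_FAST i → i=2. Stack: []
LOAD_FAST i → push 2. Stack: [2]
LOAD_CONST → push 2. Stack: [2, 2]
COMPARE_OP bool(<) → 2 vs 2 = False. Stack: [False]
POP_JUMP_IF_FALSE → pop False; jump. Stack: []
LOAD_FAST v → push 112. Stack: [112]
RETURN_VALUE → return 112.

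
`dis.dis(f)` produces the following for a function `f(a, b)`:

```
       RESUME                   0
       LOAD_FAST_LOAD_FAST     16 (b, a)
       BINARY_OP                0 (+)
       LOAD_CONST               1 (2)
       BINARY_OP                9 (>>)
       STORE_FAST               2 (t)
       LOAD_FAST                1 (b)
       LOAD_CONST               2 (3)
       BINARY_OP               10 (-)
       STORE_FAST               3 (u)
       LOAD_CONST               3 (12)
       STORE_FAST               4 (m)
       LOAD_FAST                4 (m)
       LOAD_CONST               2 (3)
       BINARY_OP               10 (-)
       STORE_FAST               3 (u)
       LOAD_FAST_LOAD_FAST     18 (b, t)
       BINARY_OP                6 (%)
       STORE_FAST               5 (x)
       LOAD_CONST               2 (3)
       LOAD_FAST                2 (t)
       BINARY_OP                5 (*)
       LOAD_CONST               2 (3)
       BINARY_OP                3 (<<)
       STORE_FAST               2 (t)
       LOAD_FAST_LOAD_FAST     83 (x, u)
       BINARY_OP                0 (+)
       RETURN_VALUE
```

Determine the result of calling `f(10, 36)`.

LOAD_FAST_LOAD_FAST b,a → push 36,10. Stack: [36, 10]
BINARY_OP + → 36 + 10 = 46. Stack: [46]
LOAD_CONST → push 2. Stack: [46, 2]
BINARY_OP >> → 46 >> 2 = 11. Stack: [11]
STORE_FAST t → t=11. Stack: []
LOAD_FAST b → push 36. Stack: [36]
LOAD_CONST → push 3. Stack: [36, 3]
BINARY_OP - → 36 - 3 = 33. Stack: [33]
STORE_FAST u → u=33. Stack: []
LOAD_CONST → push 12. Stack: [12]
STORE_FAST m → m=12. Stack: []
LOAD_FAST m → push 12. Stack: [12]
LOAD_CONST → push 3. Stack: [12, 3]
BINARY_OP - → 12 - 3 = 9. Stack: [9]
STORE_FAST u → u=9. Stack: []
LOAD_FAST_LOAD_FAST b,t → push 36,11. Stack: [36, 11]
BINARY_OP % → 36 % 11 = 3. Stack: [3]
STORE_FAST x → x=3. Stack: []
LOAD_CONST → push 3. Stack: [3]
LOAD_FAST t → push 11. Stack: [3, 11]
BINARY_OP * → 3 * 11 = 33. Stack: [33]
LOAD_CONST → push 3. Stack: [33, 3]
BINARY_OP << → 33 << 3 = 264. Stack: [264]
STORE_FAST t → t=264. Stack: []
LOAD_FAST_LOAD_FAST x,u → push 3,9. Stack: [3, 9]
BINARY_OP + → 3 + 9 = 12. Stack: [12]
RETURN_VALUE → return 12.

12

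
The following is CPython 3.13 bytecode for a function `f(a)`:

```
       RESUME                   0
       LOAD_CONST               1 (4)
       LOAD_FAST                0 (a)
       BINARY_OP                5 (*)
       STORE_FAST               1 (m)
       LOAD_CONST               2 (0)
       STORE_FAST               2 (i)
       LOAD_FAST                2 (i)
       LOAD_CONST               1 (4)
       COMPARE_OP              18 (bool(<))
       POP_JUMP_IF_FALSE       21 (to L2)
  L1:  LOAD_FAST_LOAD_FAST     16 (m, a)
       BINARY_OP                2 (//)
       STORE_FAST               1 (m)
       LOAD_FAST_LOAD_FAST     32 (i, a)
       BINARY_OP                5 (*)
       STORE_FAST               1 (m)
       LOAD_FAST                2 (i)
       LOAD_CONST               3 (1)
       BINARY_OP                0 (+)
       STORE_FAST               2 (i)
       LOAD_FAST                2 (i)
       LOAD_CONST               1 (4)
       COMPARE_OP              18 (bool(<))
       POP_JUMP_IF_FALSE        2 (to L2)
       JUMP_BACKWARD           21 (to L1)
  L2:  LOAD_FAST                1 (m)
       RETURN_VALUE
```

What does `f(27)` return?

81

LOAD_CONST → push 4
LOAD_FAST a → push 27
BINARY_OP * → 4 * 27 = 108
STORE_FAST m → m=108
LOAD_CONST → push 0
STORE_FAST i → i=0
LOAD_FAST i → push 0
LOAD_CONST → push 4
COMPARE_OP bool(<) → 0 vs 4 = True
POP_JUMP_IF_FALSE → pop True; no jump
LOAD_FAST_LOAD_FAST m,a → push 108,27
BINARY_OP // → 108 // 27 = 4
STORE_FAST m → m=4
LOAD_FAST_LOAD_FAST i,a → push 0,27
BINARY_OP * → 0 * 27 = 0
STORE_FAST m → m=0
LOAD_FAST i → push 0
LOAD_CONST → push 1
BINARY_OP + → 0 + 1 = 1
STORE_FAST i → i=1
LOAD_FAST i → push 1
LOAD_CONST → push 4
COMPARE_OP bool(<) → 1 vs 4 = True
POP_JUMP_IF_FALSE → pop True; no jump
LOAD_FAST_LOAD_FAST m,a → push 0,27
BINARY_OP // → 0 // 27 = 0
STORE_FAST m → m=0
LOAD_FAST_LOAD_FAST i,a → push 1,27
BINARY_OP * → 1 * 27 = 27
STORE_FAST m → m=27
LOAD_FAST i → push 1
LOAD_CONST → push 1
BINARY_OP + → 1 + 1 = 2
STORE_FAST i → i=2
LOAD_FAST i → push 2
LOAD_CONST → push 4
COMPARE_OP bool(<) → 2 vs 4 = True
POP_JUMP_IF_FALSE → pop True; no jump
LOAD_FAST_LOAD_FAST m,a → push 27,27
BINARY_OP // → 27 // 27 = 1
STORE_FAST m → m=1
LOAD_FAST_LOAD_FAST i,a → push 2,27
BINARY_OP * → 2 * 27 = 54
STORE_FAST m → m=54
LOAD_FAST i → push 2
LOAD_CONST → push 1
BINARY_OP + → 2 + 1 = 3
STORE_FAST i → i=3
LOAD_FAST i → push 3
LOAD_CONST → push 4
COMPARE_OP bool(<) → 3 vs 4 = True
POP_JUMP_IF_FALSE → pop True; no jump
LOAD_FAST_LOAD_FAST m,a → push 54,27
BINARY_OP // → 54 // 27 = 2
STORE_FAST m → m=2
LOAD_FAST_LOAD_FAST i,a → push 3,27
BINARY_OP * → 3 * 27 = 81
STORE_FAST m → m=81
LOAD_FAST i → push 3
LOAD_CONST → push 1
BINARY_OP + → 3 + 1 = 4
STORE_FAST i → i=4
LOAD_FAST i → push 4
LOAD_CONST → push 4
COMPARE_OP bool(<) → 4 vs 4 = False
POP_JUMP_IF_FALSE → pop False; jump
LOAD_FAST m → push 81
RETURN_VALUE → return 81.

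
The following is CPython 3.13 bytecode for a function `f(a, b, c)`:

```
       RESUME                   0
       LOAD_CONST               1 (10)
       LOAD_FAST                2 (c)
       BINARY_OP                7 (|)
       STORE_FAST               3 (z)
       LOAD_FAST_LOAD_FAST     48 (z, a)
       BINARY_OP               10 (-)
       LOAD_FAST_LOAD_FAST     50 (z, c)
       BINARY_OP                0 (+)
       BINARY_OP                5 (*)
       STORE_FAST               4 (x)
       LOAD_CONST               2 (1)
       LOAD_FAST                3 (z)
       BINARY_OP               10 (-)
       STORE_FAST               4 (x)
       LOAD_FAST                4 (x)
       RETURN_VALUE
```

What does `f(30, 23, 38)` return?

-45

LOAD_CONST → push 10. Stack: [10]
LOAD_FAST c → push 38. Stack: [10, 38]
BINARY_OP | → 10 | 38 = 46. Stack: [46]
STORE_FAST z → z=46. Stack: []
LOAD_FAST_LOAD_FAST z,a → push 46,30. Stack: [46, 30]
BINARY_OP - → 46 - 30 = 16. Stack: [16]
LOAD_FAST_LOAD_FAST z,c → push 46,38. Stack: [16, 46, 38]
BINARY_OP + → 46 + 38 = 84. Stack: [16, 84]
BINARY_OP * → 16 * 84 = 1344. Stack: [1344]
STORE_FAST x → x=1344. Stack: []
LOAD_CONST → push 1. Stack: [1]
LOAD_FAST z → push 46. Stack: [1, 46]
BINARY_OP - → 1 - 46 = -45. Stack: [-45]
STORE_FAST x → x=-45. Stack: []
LOAD_FAST x → push -45. Stack: [-45]
RETURN_VALUE → return -45.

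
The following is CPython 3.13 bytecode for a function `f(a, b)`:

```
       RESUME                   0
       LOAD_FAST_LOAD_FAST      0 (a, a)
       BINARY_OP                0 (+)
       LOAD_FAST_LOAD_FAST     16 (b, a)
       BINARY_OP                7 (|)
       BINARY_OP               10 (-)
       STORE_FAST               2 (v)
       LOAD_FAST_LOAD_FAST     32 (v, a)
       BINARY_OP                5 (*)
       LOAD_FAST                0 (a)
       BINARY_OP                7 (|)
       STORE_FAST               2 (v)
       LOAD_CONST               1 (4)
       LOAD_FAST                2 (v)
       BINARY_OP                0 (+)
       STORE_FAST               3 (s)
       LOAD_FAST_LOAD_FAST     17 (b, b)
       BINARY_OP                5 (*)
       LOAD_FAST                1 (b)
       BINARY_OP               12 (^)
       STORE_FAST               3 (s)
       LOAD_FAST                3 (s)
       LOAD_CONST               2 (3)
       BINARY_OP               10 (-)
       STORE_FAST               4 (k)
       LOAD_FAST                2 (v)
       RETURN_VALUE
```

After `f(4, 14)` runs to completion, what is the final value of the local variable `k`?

199

LOAD_FAST_LOAD_FAST a,a → push 4,4. Stack: [4, 4]
BINARY_OP + → 4 + 4 = 8. Stack: [8]
LOAD_FAST_LOAD_FAST b,a → push 14,4. Stack: [8, 14, 4]
BINARY_OP | → 14 | 4 = 14. Stack: [8, 14]
BINARY_OP - → 8 - 14 = -6. Stack: [-6]
STORE_FAST v → v=-6. Stack: []
LOAD_FAST_LOAD_FAST v,a → push -6,4. Stack: [-6, 4]
BINARY_OP * → -6 * 4 = -24. Stack: [-24]
LOAD_FAST a → push 4. Stack: [-24, 4]
BINARY_OP | → -24 | 4 = -20. Stack: [-20]
STORE_FAST v → v=-20. Stack: []
LOAD_CONST → push 4. Stack: [4]
LOAD_FAST v → push -20. Stack: [4, -20]
BINARY_OP + → 4 + -20 = -16. Stack: [-16]
STORE_FAST s → s=-16. Stack: []
LOAD_FAST_LOAD_FAST b,b → push 14,14. Stack: [14, 14]
BINARY_OP * → 14 * 14 = 196. Stack: [196]
LOAD_FAST b → push 14. Stack: [196, 14]
BINARY_OP ^ → 196 ^ 14 = 202. Stack: [202]
STORE_FAST s → s=202. Stack: []
LOAD_FAST s → push 202. Stack: [202]
LOAD_CONST → push 3. Stack: [202, 3]
BINARY_OP - → 202 - 3 = 199. Stack: [199]
STORE_FAST k → k=199. Stack: []
LOAD_FAST v → push -20. Stack: [-20]
RETURN_VALUE → return -20.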